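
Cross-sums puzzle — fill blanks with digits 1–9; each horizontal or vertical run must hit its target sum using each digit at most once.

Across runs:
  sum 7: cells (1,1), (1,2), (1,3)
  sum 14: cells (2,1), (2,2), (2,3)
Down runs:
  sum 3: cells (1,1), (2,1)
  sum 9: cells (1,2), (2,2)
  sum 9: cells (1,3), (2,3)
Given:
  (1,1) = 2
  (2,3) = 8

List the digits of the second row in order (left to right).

1 5 8

7 in 3 cells must be {1,2,4}; 3 in 2 cells must be {1,2}.
(1,3) = 9 − 8 = 1 completes the 9 down.
(2,1) = 3 − 2 = 1 completes the 3 down.
(2,2) = 14 − 9 = 5 completes the 14 across.
(1,2) = 7 − 3 = 4 completes the 7 across.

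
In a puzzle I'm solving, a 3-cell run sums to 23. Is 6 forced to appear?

Yes

The only way to make 23 from 3 distinct digits is {6,8,9}, which contains 6.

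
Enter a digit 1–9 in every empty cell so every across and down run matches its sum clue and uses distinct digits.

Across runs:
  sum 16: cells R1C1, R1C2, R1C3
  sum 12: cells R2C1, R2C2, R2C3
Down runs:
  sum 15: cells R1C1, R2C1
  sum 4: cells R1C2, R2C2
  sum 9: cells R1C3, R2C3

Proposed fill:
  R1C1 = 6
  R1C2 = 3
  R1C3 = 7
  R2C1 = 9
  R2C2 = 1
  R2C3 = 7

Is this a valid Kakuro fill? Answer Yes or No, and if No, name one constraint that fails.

No — the across run R2C1–R2C3 sums to 17, not 12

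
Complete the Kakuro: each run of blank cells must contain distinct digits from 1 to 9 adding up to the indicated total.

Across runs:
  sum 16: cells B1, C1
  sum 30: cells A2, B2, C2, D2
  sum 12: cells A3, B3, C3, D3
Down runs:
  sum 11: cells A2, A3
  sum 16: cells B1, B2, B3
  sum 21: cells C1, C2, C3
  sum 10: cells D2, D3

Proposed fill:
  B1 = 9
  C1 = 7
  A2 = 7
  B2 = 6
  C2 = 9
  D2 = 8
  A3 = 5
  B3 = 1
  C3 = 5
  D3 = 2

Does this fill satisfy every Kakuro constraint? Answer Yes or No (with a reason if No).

No — the down run A2–A3 sums to 12, not 11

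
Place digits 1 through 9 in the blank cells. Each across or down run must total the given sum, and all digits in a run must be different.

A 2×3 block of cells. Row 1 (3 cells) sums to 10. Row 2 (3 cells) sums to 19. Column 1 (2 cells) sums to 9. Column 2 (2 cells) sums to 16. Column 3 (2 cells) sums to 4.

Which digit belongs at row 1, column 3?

16 in 2 cells must be {7,9}; 4 in 2 cells must be {1,3}.
The 10 across and the 16 down share only 7, so (1,2) = 7.
Given what's placed, (1,3) must be 1 to fit the 10 across and 4 down.
(2,2) = 16 − 7 = 9 completes the 16 down.
(2,3) = 4 − 1 = 3 completes the 4 down.
(1,1) = 10 − 8 = 2 completes the 10 across.
(2,1) = 19 − 12 = 7 completes the 19 across.

1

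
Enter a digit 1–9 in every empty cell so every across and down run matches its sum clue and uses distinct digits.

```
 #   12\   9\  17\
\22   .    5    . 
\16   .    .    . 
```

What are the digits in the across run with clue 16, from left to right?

3 4 9

17 in 2 cells must be {8,9}.
R2C2 = 9 − 5 = 4 completes the 9 down.
Given what's placed, R2C3 must be 9 to fit the 16 across and 17 down.
R1C3 = 17 − 9 = 8 completes the 17 down.
R2C1 = 16 − 13 = 3 completes the 16 across.
R1C1 = 22 − 13 = 9 completes the 22 across.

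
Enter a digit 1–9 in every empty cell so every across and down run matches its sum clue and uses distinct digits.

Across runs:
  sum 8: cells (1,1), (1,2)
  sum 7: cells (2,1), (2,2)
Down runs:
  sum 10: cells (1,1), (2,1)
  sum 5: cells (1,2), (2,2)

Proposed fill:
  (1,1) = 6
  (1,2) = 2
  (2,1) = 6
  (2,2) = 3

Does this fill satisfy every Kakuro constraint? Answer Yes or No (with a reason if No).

No — the across run (2,1)–(2,2) sums to 9, not 7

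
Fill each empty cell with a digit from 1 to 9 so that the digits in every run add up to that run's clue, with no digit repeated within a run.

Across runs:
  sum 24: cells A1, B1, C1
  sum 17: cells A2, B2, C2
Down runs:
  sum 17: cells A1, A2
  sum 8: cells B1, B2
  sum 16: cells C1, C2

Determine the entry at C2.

7

24 in 3 cells must be {7,8,9}; 17 in 2 cells must be {8,9}; 16 in 2 cells must be {7,9}.
The 24 across and the 8 down share only 7, so B1 = 7.
Given what's placed, C1 must be 9 to fit the 24 across and 16 down.
B2 = 8 − 7 = 1 completes the 8 down.
C2 = 16 − 9 = 7 completes the 16 down.
A1 = 24 − 16 = 8 completes the 24 across.
A2 = 17 − 8 = 9 completes the 17 across.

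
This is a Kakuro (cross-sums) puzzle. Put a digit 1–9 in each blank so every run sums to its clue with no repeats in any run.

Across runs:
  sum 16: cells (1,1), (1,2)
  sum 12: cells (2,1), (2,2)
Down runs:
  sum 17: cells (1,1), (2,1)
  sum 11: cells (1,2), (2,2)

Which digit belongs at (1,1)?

16 in 2 cells must be {7,9}; 17 in 2 cells must be {8,9}.
The 16 across and the 17 down share only 9, so (1,1) = 9.
(1,2) = 16 − 9 = 7 completes the 16 across.
(2,1) = 17 − 9 = 8 completes the 17 down.
(2,2) = 12 − 8 = 4 completes the 12 across.

9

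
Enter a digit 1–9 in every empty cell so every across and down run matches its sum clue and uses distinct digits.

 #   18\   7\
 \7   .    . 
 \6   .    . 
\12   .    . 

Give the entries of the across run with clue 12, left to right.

8 4

7 in 3 cells must be {1,2,4}.
The 12 across and the 7 down share only 4, so R3C2 = 4.
R3C1 = 12 − 4 = 8 completes the 12 across.
Nothing is forced directly, so branch on R1C2, whose candidates are 1 or 2. If R1C2 = 2: then R1C1 would have to be in {5} for the 7 across but in {1,3,4,6,7,9} for the 18 down — contradiction. So R1C2 = 1.
R1C1 = 7 − 1 = 6 completes the 7 across.
R2C1 = 18 − 14 = 4 completes the 18 down.
R2C2 = 6 − 4 = 2 completes the 6 across.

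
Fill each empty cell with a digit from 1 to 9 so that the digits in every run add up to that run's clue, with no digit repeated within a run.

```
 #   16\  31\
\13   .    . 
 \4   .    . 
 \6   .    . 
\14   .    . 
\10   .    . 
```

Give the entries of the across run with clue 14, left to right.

4 in 2 cells must be {1,3}; 16 in 5 cells must be {1,2,3,4,6}.
Only 6 fits R4C1 under both its across sum 14 and down sum 16.
R4C2 = 14 − 6 = 8 completes the 14 across.

6, 8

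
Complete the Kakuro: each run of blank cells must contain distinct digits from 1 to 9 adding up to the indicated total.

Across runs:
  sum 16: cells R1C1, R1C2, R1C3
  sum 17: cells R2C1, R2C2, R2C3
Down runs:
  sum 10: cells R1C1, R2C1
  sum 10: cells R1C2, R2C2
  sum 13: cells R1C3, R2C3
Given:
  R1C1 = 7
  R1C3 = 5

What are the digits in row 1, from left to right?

R1C2 = 16 − 12 = 4 completes the 16 across.
R2C1 = 10 − 7 = 3 completes the 10 down.
R2C2 = 10 − 4 = 6 completes the 10 down.
R2C3 = 17 − 9 = 8 completes the 17 across.

7, 4, 5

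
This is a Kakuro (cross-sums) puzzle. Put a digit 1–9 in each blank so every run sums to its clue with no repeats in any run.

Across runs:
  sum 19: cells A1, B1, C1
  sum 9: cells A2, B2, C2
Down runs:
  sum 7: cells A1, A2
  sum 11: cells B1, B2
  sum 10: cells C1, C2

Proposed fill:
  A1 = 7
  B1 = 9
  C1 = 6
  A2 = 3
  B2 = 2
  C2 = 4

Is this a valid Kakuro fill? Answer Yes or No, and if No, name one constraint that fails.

No — the down run A1–A2 sums to 10, not 7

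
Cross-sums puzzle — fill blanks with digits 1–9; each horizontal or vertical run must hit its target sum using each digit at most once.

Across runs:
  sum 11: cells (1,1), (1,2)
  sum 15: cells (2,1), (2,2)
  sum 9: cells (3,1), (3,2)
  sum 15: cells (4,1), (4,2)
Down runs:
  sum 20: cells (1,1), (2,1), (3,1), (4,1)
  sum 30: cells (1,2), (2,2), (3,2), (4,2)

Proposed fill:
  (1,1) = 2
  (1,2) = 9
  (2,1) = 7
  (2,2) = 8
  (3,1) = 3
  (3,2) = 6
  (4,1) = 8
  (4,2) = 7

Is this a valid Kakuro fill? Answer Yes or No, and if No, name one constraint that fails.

Yes

Across: 2+9=11; 7+8=15; 3+6=9; 8+7=15. Down: 2+7+3+8=20; 9+8+6+7=30. No digit repeats within any run.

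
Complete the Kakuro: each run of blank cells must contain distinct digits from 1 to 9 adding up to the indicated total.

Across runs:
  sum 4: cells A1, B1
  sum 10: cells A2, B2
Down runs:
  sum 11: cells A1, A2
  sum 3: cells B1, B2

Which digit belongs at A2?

4 in 2 cells must be {1,3}; 3 in 2 cells must be {1,2}.
The 4 across and the 11 down share only 3, so A1 = 3.
B1 = 4 − 3 = 1 completes the 4 across.
A2 = 11 − 3 = 8 completes the 11 down.
B2 = 10 − 8 = 2 completes the 10 across.

8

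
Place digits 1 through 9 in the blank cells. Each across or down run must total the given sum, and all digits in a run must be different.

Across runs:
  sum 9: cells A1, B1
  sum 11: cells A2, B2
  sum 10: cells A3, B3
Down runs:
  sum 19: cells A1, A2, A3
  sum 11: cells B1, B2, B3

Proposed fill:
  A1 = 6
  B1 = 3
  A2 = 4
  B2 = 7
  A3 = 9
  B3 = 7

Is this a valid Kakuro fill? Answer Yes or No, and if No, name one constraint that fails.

No — the down run B1–B3 sums to 17, not 11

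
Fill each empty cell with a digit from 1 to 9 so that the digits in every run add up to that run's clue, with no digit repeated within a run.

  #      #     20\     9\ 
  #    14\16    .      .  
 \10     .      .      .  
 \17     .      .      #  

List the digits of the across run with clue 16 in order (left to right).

16 in 2 cells must be {7,9}; 17 in 2 cells must be {8,9}.
The 16 across and the 9 down share only 7, so R1C3 = 7.
R2C3 = 9 − 7 = 2 completes the 9 down.
R1C2 = 16 − 7 = 9 completes the 16 across.
R2C1 = 5: the only remaining digit allowed by both the 10 across and the 14 down.
R2C2 = 10 − 7 = 3 completes the 10 across.
R3C1 = 14 − 5 = 9 completes the 14 down.
R3C2 = 17 − 9 = 8 completes the 17 across.

9 7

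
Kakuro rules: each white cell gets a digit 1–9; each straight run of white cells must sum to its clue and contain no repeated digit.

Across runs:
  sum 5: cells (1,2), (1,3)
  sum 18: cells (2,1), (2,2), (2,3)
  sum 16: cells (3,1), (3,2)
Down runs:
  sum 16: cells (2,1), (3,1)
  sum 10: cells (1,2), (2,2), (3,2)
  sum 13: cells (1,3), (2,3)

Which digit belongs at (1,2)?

1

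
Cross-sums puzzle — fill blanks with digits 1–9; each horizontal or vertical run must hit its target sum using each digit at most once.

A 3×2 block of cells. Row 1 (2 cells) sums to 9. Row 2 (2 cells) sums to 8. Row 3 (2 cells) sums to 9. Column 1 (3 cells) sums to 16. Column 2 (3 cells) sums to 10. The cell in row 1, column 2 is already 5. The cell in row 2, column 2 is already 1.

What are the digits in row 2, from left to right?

(1,1) = 9 − 5 = 4 completes the 9 across.
(2,1) = 8 − 1 = 7 completes the 8 across.
(3,1) = 16 − 11 = 5 completes the 16 down.
(3,2) = 9 − 5 = 4 completes the 9 across.

7 1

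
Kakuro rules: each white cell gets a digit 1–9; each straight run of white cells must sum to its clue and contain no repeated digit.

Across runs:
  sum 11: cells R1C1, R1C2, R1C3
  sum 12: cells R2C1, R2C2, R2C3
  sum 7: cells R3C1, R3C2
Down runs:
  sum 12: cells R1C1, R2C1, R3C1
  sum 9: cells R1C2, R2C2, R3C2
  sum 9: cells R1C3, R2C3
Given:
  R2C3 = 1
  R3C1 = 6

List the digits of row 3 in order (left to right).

R1C3 = 9 − 1 = 8 completes the 9 down.
R3C2 = 7 − 6 = 1 completes the 7 across.
Given what's placed, R1C2 must be 2 to fit the 11 across and 9 down.
R2C2 = 9 − 3 = 6 completes the 9 down.
R1C1 = 11 − 10 = 1 completes the 11 across.
R2C1 = 12 − 7 = 5 completes the 12 across.

6 1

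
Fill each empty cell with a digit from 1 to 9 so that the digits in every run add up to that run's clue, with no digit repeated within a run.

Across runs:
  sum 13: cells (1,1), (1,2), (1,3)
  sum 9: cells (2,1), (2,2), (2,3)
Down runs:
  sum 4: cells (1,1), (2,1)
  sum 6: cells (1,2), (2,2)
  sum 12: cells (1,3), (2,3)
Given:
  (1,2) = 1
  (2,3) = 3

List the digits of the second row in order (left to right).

4 in 2 cells must be {1,3}.
(1,1) = 3: the only remaining digit allowed by both the 13 across and the 4 down.
(1,3) = 13 − 4 = 9 completes the 13 across.
(2,1) = 4 − 3 = 1 completes the 4 down.
(2,2) = 9 − 4 = 5 completes the 9 across.

1 5 3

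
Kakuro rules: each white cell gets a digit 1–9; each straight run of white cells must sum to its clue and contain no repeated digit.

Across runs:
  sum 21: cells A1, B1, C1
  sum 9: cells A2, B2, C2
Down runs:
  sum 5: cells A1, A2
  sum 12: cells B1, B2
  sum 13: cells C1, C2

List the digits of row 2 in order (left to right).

1, 3, 5

The 21 across and the 5 down share only 4, so A1 = 4.
A2 = 5 − 4 = 1 completes the 5 down.
Nothing is forced directly, so branch on B2, whose candidates are 3 or 5. If B2 = 5: then B1 would have to be in {8,9} for the 21 across but in {7} for the 12 down — contradiction. So B2 = 3.
B1 = 12 − 3 = 9 completes the 12 down.
C1 = 21 − 13 = 8 completes the 21 across.
C2 = 9 − 4 = 5 completes the 9 across.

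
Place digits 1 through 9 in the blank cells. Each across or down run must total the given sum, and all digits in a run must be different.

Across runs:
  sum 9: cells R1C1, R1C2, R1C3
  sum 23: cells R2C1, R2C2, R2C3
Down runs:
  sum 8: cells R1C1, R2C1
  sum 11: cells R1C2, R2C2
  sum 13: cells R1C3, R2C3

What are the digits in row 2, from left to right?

6 8 9

23 in 3 cells must be {6,8,9}.
The 23 across and the 8 down share only 6, so R2C1 = 6.
R1C1 = 8 − 6 = 2 completes the 8 down.
Nothing is forced directly, so branch on R1C3, whose candidates are 4 or 6. If R1C3 = 6: then R1C2 would have to be in {1} for the 9 across but in {2,3,4,5,6,7,8,9} for the 11 down — contradiction. So R1C3 = 4.
R1C2 = 9 − 6 = 3 completes the 9 across.
R2C2 = 11 − 3 = 8 completes the 11 down.
R2C3 = 23 − 14 = 9 completes the 23 across.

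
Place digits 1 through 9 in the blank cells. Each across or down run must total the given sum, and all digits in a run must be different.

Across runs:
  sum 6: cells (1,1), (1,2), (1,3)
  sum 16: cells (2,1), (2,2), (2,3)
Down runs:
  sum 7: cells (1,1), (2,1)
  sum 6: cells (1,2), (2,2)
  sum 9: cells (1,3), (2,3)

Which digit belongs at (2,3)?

7

6 in 3 cells must be {1,2,3}.
Nothing is forced directly, so branch on (1,1), whose candidates are 1 or 2 or 3. If (1,1) = 1: that forces (1,2) = 2, (1,3) = 3, (2,1) = 6, after which (2,2) would have to be in {1,2,3,7,8,9} for the 16 across but in {4} for the 6 down — contradiction. If (1,1) = 2: that forces (1,2) = 1, (1,3) = 3, (2,1) = 5, after which (2,2) would have to be in {2,3,4,7,8,9} for the 16 across but in {5} for the 6 down — contradiction. So (1,1) = 3.
(2,1) = 7 − 3 = 4 completes the 7 down.
Given what's placed, (2,2) must be 5 to fit the 16 across and 6 down.
(2,3) = 16 − 9 = 7 completes the 16 across.
(1,2) = 6 − 5 = 1 completes the 6 down.
(1,3) = 6 − 4 = 2 completes the 6 across.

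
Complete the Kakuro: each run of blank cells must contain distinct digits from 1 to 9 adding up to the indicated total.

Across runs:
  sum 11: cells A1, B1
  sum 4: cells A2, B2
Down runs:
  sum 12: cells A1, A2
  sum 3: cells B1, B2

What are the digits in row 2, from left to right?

3 1

4 in 2 cells must be {1,3}; 3 in 2 cells must be {1,2}.
The 11 across and the 3 down share only 2, so B1 = 2.
The 4 across and the 12 down share only 3, so A2 = 3.
B2 = 4 − 3 = 1 completes the 4 across.
A1 = 11 − 2 = 9 completes the 11 across.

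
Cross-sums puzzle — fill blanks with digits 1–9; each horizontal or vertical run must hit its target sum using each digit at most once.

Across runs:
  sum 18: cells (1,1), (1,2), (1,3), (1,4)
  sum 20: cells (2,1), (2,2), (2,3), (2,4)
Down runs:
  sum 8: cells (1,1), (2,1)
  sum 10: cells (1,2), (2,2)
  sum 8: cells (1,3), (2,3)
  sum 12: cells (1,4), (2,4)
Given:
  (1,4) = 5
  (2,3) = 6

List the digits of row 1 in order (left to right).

3 8 2 5

(1,3) = 8 − 6 = 2 completes the 8 down.
(2,4) = 12 − 5 = 7 completes the 12 down.
No cell is forced outright now. (1,1) can only be 3 or 7 (the digits allowed by both its 18 across and its 8 down). If (1,1) = 7: that forces (1,2) = 4, after which (2,1) would have to be in {2,3,4,5} for the 20 across but in {1} for the 8 down — contradiction. So (1,1) = 3.
(1,2) = 18 − 10 = 8 completes the 18 across.
(2,1) = 8 − 3 = 5 completes the 8 down.
(2,2) = 20 − 18 = 2 completes the 20 across.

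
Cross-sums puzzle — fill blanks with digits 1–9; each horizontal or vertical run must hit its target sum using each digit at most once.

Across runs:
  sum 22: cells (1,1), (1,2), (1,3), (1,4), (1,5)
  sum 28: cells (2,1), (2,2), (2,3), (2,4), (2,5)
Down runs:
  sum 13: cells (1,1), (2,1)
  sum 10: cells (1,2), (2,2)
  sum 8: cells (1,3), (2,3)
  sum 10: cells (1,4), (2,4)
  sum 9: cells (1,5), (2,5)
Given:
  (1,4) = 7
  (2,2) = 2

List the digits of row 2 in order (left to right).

9 2 6 3 8

(1,2) = 10 − 2 = 8 completes the 10 down.
(2,4) = 10 − 7 = 3 completes the 10 down.
(1,1) = 4: the only remaining digit allowed by both the 22 across and the 13 down.
(2,1) = 13 − 4 = 9 completes the 13 down.
Given what's placed, (2,3) must be 6 to fit the 28 across and 8 down.
(2,5) = 28 − 20 = 8 completes the 28 across.
(1,3) = 8 − 6 = 2 completes the 8 down.
(1,5) = 22 − 21 = 1 completes the 22 across.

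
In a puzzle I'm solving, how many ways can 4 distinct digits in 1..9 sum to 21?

11

4 distinct digits from 1–9 sum between 10 and 30.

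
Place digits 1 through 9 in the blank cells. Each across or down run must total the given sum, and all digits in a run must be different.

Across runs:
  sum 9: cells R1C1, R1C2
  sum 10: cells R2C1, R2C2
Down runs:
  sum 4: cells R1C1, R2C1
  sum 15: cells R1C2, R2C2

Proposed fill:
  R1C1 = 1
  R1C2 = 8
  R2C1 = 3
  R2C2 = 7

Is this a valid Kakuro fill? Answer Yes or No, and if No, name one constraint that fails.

Across: 1+8=9; 3+7=10. Down: 1+3=4; 8+7=15. No digit repeats within any run.

Yes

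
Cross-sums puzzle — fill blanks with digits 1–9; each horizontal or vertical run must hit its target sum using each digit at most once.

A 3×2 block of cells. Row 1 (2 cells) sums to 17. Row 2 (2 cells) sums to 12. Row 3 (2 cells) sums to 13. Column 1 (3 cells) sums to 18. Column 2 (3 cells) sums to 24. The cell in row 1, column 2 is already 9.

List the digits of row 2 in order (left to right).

4 8

17 in 2 cells must be {8,9}; 24 in 3 cells must be {7,8,9}.
(1,1) = 17 − 9 = 8 completes the 17 across.
Nothing is forced directly, so branch on (2,2), whose candidates are 7 or 8. If (2,2) = 7: then (2,1) would have to be in {5} for the 12 across but in {1,3,4,6,7,9} for the 18 down — contradiction. So (2,2) = 8.
(2,1) = 12 − 8 = 4 completes the 12 across.
(3,1) = 18 − 12 = 6 completes the 18 down.
(3,2) = 13 − 6 = 7 completes the 13 across.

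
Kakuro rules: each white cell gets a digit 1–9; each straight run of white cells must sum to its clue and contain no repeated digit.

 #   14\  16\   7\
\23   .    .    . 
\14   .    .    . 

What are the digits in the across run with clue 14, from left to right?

23 in 3 cells must be {6,8,9}; 16 in 2 cells must be {7,9}.
The 23 across and the 16 down share only 9, so R1C2 = 9.
Given what's placed, R1C3 must be 6 to fit the 23 across and 7 down.
R2C2 = 16 − 9 = 7 completes the 16 down.
R2C3 = 7 − 6 = 1 completes the 7 down.
R1C1 = 23 − 15 = 8 completes the 23 across.
R2C1 = 14 − 8 = 6 completes the 14 across.

6 7 1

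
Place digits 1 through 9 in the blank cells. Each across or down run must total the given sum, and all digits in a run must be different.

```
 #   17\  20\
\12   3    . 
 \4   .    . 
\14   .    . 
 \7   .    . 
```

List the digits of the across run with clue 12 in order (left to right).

3 9

4 in 2 cells must be {1,3}.
R1C2 = 12 − 3 = 9 completes the 12 across.
R2C1 = 1: the only remaining digit allowed by both the 4 across and the 17 down.
R2C2 = 4 − 1 = 3 completes the 4 across.
Given what's placed, R3C2 must be 6 to fit the 14 across and 20 down.
R4C2 = 20 − 18 = 2 completes the 20 down.
R3C1 = 14 − 6 = 8 completes the 14 across.
R4C1 = 7 − 2 = 5 completes the 7 across.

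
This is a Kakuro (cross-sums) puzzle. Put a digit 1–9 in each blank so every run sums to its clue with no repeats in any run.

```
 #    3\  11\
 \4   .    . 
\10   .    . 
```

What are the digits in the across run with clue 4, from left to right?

1 3

4 in 2 cells must be {1,3}; 3 in 2 cells must be {1,2}.
The 4 across and the 3 down share only 1, so R1C1 = 1.
R1C2 = 4 − 1 = 3 completes the 4 across.
R2C1 = 3 − 1 = 2 completes the 3 down.
R2C2 = 10 − 2 = 8 completes the 10 across.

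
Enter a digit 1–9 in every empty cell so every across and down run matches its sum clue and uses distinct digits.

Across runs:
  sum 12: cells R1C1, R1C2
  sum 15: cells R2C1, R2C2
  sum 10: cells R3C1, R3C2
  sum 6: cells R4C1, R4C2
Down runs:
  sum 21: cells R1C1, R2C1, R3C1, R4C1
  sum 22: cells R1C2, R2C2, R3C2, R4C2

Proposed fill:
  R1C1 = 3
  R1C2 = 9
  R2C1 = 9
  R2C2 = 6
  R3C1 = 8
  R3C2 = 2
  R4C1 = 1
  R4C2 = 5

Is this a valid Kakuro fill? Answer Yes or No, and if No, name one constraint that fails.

Yes

Across: 3+9=12; 9+6=15; 8+2=10; 1+5=6. Down: 3+9+8+1=21; 9+6+2+5=22. No digit repeats within any run.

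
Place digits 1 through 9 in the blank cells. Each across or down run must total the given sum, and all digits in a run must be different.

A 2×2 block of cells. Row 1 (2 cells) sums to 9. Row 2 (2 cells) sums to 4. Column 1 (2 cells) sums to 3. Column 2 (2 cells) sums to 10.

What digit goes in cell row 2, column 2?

3

4 in 2 cells must be {1,3}; 3 in 2 cells must be {1,2}.
The 4 across and the 3 down share only 1, so (2,1) = 1.
(2,2) = 4 − 1 = 3 completes the 4 across.
(1,1) = 3 − 1 = 2 completes the 3 down.
(1,2) = 9 − 2 = 7 completes the 9 across.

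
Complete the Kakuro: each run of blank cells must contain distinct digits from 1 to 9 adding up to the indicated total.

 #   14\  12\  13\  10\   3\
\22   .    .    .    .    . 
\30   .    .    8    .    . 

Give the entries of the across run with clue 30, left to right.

3 in 2 cells must be {1,2}.
R1C3 = 13 − 8 = 5 completes the 13 down.
Nothing is forced directly, so branch on R1C1, whose candidates are 6 or 8 or 9. If R1C1 = 6: then R2C1 would have to be in {1,2,3,4,5,6,7,9} for the 30 across but in {8} for the 14 down — contradiction. If R1C1 = 8: that forces R2C1 = 6, R2C5 = 2, R1C5 = 1, R2C4 = 9, after which R1C2 would have to be in {2,6} for the 22 across but in {3,4,5,7,8,9} for the 12 down — contradiction. So R1C1 = 9.
Given what's placed, R1C5 must be 1 to fit the 22 across and 3 down.
R2C1 = 14 − 9 = 5 completes the 14 down.
R2C5 = 3 − 1 = 2 completes the 3 down.
R2C2 = 9: the only remaining digit allowed by both the 30 across and the 12 down.
R2C4 = 30 − 24 = 6 completes the 30 across.

5, 9, 8, 6, 2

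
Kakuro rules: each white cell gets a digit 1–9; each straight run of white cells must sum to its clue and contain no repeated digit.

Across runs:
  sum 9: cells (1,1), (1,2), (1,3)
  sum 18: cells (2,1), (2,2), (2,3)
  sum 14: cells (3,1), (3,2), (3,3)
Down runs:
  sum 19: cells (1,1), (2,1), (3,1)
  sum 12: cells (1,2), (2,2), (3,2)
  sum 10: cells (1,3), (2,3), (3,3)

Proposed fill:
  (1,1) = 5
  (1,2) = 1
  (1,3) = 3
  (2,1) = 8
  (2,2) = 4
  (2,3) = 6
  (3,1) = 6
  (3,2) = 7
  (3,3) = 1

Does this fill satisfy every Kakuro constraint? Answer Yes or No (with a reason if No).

Across: 5+1+3=9; 8+4+6=18; 6+7+1=14. Down: 5+8+6=19; 1+4+7=12; 3+6+1=10. No digit repeats within any run.

Yes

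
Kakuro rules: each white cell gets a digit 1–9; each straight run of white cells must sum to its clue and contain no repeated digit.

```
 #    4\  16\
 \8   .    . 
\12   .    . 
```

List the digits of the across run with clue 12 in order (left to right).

3 9

4 in 2 cells must be {1,3}; 16 in 2 cells must be {7,9}.
The 8 across and the 16 down share only 7, so R1C2 = 7.
The 12 across and the 4 down share only 3, so R2C1 = 3.
R2C2 = 12 − 3 = 9 completes the 12 across.
R1C1 = 8 − 7 = 1 completes the 8 across.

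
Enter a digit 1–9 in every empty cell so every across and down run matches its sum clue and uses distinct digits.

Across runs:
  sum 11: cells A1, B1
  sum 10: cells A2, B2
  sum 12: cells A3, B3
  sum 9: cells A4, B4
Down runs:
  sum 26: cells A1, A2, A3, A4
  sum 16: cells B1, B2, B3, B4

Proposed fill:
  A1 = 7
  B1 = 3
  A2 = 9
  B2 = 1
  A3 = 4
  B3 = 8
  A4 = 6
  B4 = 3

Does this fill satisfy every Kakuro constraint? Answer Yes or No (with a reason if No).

No — the down run B1–B4 sums to 15, not 16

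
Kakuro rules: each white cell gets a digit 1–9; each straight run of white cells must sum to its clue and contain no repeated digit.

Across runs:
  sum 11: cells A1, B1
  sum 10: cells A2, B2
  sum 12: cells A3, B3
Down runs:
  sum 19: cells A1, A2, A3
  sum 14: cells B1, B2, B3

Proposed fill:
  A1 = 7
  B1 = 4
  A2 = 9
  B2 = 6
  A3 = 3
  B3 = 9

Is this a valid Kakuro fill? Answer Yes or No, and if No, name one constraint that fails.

No — the down run B1–B3 sums to 19, not 14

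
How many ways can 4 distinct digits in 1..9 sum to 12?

2

4 distinct digits from 1–9 sum between 10 and 30.
Enumerating: {1,2,3,6}, {1,2,4,5}.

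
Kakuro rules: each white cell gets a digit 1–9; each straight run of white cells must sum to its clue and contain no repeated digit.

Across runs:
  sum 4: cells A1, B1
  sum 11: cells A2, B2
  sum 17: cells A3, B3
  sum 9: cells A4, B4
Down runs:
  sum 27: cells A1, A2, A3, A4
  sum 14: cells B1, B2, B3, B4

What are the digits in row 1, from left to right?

3 1

4 in 2 cells must be {1,3}; 17 in 2 cells must be {8,9}.
Only 3 fits A1 under both its across sum 4 and down sum 27.
B1 = 4 − 3 = 1 completes the 4 across.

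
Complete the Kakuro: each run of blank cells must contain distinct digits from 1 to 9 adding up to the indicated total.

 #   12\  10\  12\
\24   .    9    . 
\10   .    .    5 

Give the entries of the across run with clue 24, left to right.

8 9 7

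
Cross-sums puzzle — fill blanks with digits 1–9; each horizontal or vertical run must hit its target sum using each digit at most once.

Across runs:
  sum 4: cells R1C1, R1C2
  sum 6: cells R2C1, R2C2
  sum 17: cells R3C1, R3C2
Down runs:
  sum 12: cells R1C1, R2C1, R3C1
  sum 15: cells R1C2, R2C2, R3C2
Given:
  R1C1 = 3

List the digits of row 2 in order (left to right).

4 in 2 cells must be {1,3}; 17 in 2 cells must be {8,9}.
R1C2 = 4 − 3 = 1 completes the 4 across.
R2C2 = 5: the only remaining digit allowed by both the 6 across and the 15 down.
R3C1 = 8: the only remaining digit allowed by both the 17 across and the 12 down.
R3C2 = 17 − 8 = 9 completes the 17 across.
R2C1 = 6 − 5 = 1 completes the 6 across.

1 5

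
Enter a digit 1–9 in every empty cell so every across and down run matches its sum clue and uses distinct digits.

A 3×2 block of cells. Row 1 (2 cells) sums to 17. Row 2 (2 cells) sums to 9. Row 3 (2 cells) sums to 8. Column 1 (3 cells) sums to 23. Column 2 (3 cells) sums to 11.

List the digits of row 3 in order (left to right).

17 in 2 cells must be {8,9}; 23 in 3 cells must be {6,8,9}.
The 17 across and the 11 down share only 8, so (1,2) = 8.
The 8 across and the 23 down share only 6, so (3,1) = 6.
(3,2) = 8 − 6 = 2 completes the 8 across.
(1,1) = 17 − 8 = 9 completes the 17 across.
(2,1) = 23 − 15 = 8 completes the 23 down.
(2,2) = 9 − 8 = 1 completes the 9 across.

6 2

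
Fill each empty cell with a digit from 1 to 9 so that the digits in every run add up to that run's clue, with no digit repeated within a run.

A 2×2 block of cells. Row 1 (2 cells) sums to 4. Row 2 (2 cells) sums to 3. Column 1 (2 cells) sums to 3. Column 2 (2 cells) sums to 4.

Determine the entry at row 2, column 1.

2

4 in 2 cells must be {1,3}; 3 in 2 cells must be {1,2}.
The 4 across and the 3 down share only 1, so (1,1) = 1.
(1,2) = 4 − 1 = 3 completes the 4 across.
(2,1) = 3 − 1 = 2 completes the 3 down.
(2,2) = 3 − 2 = 1 completes the 3 across.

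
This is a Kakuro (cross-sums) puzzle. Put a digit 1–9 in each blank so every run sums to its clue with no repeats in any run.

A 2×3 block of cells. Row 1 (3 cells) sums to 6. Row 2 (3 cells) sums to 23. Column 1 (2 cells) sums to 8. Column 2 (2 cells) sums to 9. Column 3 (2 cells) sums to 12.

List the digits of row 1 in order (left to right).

2 1 3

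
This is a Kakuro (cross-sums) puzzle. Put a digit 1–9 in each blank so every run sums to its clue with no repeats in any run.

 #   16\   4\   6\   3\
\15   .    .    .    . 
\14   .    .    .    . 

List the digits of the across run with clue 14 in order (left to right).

16 in 2 cells must be {7,9}; 4 in 2 cells must be {1,3}; 3 in 2 cells must be {1,2}.
Only 7 fits R2C1 under both its across sum 14 and down sum 16.
Given what's placed, R2C2 must be 1 to fit the 14 across and 4 down.
R2C4 = 2: the only remaining digit allowed by both the 14 across and the 3 down.
R1C1 = 16 − 7 = 9 completes the 16 down.
R1C2 = 4 − 1 = 3 completes the 4 down.
R1C4 = 3 − 2 = 1 completes the 3 down.
R2C3 = 14 − 10 = 4 completes the 14 across.

7 1 4 2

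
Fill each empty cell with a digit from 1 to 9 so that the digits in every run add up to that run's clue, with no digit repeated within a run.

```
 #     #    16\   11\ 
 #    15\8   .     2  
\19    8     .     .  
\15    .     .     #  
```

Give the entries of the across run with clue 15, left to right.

R1C2 = 8 − 2 = 6 completes the 8 across.
R2C3 = 11 − 2 = 9 completes the 11 down.
R3C1 = 15 − 8 = 7 completes the 15 down.
R3C2 = 15 − 7 = 8 completes the 15 across.
R2C2 = 19 − 17 = 2 completes the 19 across.

7, 8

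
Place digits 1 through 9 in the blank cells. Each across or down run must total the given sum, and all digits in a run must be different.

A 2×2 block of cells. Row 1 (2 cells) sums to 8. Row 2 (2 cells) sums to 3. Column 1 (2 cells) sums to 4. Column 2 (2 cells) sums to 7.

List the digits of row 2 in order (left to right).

1 2

3 in 2 cells must be {1,2}; 4 in 2 cells must be {1,3}.
The 3 across and the 4 down share only 1, so (2,1) = 1.
(2,2) = 3 − 1 = 2 completes the 3 across.
(1,1) = 4 − 1 = 3 completes the 4 down.
(1,2) = 8 − 3 = 5 completes the 8 across.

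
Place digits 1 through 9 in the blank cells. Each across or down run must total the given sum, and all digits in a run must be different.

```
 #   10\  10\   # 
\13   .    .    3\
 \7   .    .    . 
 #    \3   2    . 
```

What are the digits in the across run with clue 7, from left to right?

7 in 3 cells must be {1,2,4}; 3 in 2 cells must be {1,2}.
R2C2 = 1: the only remaining digit allowed by both the 7 across and the 10 down.
Given what's placed, R2C3 must be 2 to fit the 7 across and 3 down.
R3C3 = 3 − 2 = 1 completes the 3 across.
R1C2 = 10 − 3 = 7 completes the 10 down.
R2C1 = 7 − 3 = 4 completes the 7 across.
R1C1 = 13 − 7 = 6 completes the 13 across.

4 1 2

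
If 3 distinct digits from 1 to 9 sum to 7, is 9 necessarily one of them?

No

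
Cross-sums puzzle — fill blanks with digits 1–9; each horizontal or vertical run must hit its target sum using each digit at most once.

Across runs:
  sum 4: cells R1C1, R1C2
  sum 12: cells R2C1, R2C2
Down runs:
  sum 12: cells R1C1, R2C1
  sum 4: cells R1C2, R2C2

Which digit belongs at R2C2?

3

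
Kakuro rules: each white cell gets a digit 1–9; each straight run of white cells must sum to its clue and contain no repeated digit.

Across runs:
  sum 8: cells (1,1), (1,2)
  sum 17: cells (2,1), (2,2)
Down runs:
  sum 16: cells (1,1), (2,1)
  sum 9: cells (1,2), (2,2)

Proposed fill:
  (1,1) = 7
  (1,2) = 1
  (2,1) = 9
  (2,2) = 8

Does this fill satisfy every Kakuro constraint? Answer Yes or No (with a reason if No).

Across: 7+1=8; 9+8=17. Down: 7+9=16; 1+8=9. No digit repeats within any run.

Yes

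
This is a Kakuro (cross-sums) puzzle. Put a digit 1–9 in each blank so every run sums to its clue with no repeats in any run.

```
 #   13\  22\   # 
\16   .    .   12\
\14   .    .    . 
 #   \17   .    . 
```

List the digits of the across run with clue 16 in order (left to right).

16 in 2 cells must be {7,9}; 17 in 2 cells must be {8,9}.
Nothing is forced directly, so branch on R1C1, whose candidates are 7 or 9. If R1C1 = 9: that forces R1C2 = 7, R2C1 = 4, R2C2 = 9, after which R2C3 would have to be in {1} for the 14 across but in {3,4,5,7,8,9} for the 12 down — contradiction. So R1C1 = 7.
R1C2 = 16 − 7 = 9 completes the 16 across.
R2C1 = 13 − 7 = 6 completes the 13 down.
R3C2 = 8: the only remaining digit allowed by both the 17 across and the 22 down.
R3C3 = 17 − 8 = 9 completes the 17 across.
R2C2 = 22 − 17 = 5 completes the 22 down.
R2C3 = 14 − 11 = 3 completes the 14 across.

7, 9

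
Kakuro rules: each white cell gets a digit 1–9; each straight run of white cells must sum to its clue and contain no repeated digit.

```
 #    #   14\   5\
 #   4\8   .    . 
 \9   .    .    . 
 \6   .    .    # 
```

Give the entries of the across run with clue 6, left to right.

1 5

4 in 2 cells must be {1,3}.
The 6 across and the 4 down share only 1, so R3C1 = 1.
R3C2 = 6 − 1 = 5 completes the 6 across.
R2C1 = 4 − 1 = 3 completes the 4 down.
No cell is forced outright now. R2C2 can only be 1 or 2 (the digits allowed by both its 9 across and its 14 down). If R2C2 = 1: then R1C2 would have to be in {1,2,3,5,6,7} for the 8 across but in {8} for the 14 down — contradiction. So R2C2 = 2.
R1C2 = 14 − 7 = 7 completes the 14 down.
R1C3 = 8 − 7 = 1 completes the 8 across.
R2C3 = 9 − 5 = 4 completes the 9 across.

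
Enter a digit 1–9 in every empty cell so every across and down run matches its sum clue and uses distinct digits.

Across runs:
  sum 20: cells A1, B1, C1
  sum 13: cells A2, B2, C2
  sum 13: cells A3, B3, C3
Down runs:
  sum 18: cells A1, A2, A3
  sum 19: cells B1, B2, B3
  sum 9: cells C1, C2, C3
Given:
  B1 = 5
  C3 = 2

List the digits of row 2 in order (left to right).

4, 8, 1

C1 = 6: the only remaining digit allowed by both the 20 across and the 9 down.
C2 = 9 − 8 = 1 completes the 9 down.
A1 = 20 − 11 = 9 completes the 20 across.
Given what's placed, B2 must be 8 to fit the 13 across and 19 down.
B3 = 19 − 13 = 6 completes the 19 down.
A2 = 13 − 9 = 4 completes the 13 across.
A3 = 13 − 8 = 5 completes the 13 across.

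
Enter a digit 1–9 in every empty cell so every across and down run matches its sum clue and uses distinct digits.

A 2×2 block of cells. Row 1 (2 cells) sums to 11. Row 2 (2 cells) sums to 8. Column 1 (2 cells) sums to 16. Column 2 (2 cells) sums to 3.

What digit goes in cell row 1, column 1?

9

16 in 2 cells must be {7,9}; 3 in 2 cells must be {1,2}.
The 11 across and the 3 down share only 2, so (1,2) = 2.
The 8 across and the 16 down share only 7, so (2,1) = 7.
(2,2) = 8 − 7 = 1 completes the 8 across.
(1,1) = 11 − 2 = 9 completes the 11 across.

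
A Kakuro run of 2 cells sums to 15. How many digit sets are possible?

2 distinct digits from 1–9 sum between 3 and 17.
Enumerating: {6,9}, {7,8}.

2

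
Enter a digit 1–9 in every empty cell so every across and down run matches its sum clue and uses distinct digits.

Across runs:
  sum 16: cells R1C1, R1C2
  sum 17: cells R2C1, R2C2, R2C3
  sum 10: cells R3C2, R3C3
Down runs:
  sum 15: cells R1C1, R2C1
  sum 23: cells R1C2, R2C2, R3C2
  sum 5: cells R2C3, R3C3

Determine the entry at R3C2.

16 in 2 cells must be {7,9}; 23 in 3 cells must be {6,8,9}.
The 16 across and the 23 down share only 9, so R1C2 = 9.
R1C1 = 16 − 9 = 7 completes the 16 across.
R2C1 = 15 − 7 = 8 completes the 15 down.
R2C2 = 6: the only remaining digit allowed by both the 17 across and the 23 down.
R2C3 = 17 − 14 = 3 completes the 17 across.
R3C2 = 23 − 15 = 8 completes the 23 down.
R3C3 = 10 − 8 = 2 completes the 10 across.

8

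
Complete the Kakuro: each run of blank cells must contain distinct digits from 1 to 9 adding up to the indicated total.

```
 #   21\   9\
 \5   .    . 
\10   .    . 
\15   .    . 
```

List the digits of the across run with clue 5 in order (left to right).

The 5 across and the 21 down share only 4, so R1C1 = 4.
R1C2 = 5 − 4 = 1 completes the 5 across.
Given what's placed, R3C2 must be 6 to fit the 15 across and 9 down.
R2C2 = 9 − 7 = 2 completes the 9 down.
R3C1 = 15 − 6 = 9 completes the 15 across.
R2C1 = 10 − 2 = 8 completes the 10 across.

4 1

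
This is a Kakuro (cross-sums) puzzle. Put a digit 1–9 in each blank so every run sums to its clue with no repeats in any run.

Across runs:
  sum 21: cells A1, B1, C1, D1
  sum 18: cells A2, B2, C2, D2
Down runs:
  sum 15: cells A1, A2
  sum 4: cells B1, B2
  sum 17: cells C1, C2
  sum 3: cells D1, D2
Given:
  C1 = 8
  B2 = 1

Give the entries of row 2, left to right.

6, 1, 9, 2

4 in 2 cells must be {1,3}; 17 in 2 cells must be {8,9}; 3 in 2 cells must be {1,2}.
B1 = 4 − 1 = 3 completes the 4 down.
D1 = 1: the only remaining digit allowed by both the 21 across and the 3 down.
C2 = 17 − 8 = 9 completes the 17 down.
D2 = 3 − 1 = 2 completes the 3 down.
A1 = 21 − 12 = 9 completes the 21 across.
A2 = 18 − 12 = 6 completes the 18 across.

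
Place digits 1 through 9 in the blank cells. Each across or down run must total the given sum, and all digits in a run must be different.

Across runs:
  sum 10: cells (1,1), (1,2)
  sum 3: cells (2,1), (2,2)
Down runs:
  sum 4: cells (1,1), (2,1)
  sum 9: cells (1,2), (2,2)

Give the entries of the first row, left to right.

3 in 2 cells must be {1,2}; 4 in 2 cells must be {1,3}.
The 3 across and the 4 down share only 1, so (2,1) = 1.
(2,2) = 3 − 1 = 2 completes the 3 across.
(1,1) = 4 − 1 = 3 completes the 4 down.
(1,2) = 10 − 3 = 7 completes the 10 across.

3 7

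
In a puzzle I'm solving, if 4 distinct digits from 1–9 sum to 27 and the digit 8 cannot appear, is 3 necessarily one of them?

No

The only way to make 27 from 4 distinct digits under that restriction is {5,6,7,9}, which does not contain 3.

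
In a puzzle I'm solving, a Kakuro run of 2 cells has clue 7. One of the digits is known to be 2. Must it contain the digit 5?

The only way to make 7 from 2 distinct digits under that restriction is {2,5}, which contains 5.

Yes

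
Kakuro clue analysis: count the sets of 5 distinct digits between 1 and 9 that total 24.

11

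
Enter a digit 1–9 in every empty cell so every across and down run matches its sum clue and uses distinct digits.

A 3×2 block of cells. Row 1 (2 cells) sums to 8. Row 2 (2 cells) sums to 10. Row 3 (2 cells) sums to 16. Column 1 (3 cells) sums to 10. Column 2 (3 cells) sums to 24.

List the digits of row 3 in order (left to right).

16 in 2 cells must be {7,9}; 24 in 3 cells must be {7,8,9}.
The 8 across and the 24 down share only 7, so (1,2) = 7.
The 16 across and the 10 down share only 7, so (3,1) = 7.
(3,2) = 16 − 7 = 9 completes the 16 across.
(1,1) = 8 − 7 = 1 completes the 8 across.
(2,1) = 10 − 8 = 2 completes the 10 down.
(2,2) = 10 − 2 = 8 completes the 10 across.

7, 9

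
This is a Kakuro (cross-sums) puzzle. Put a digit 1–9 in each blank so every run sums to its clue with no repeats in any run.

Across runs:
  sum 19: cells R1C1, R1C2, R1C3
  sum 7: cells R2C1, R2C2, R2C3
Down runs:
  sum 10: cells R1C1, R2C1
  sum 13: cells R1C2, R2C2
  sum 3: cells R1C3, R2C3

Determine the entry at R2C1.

2

7 in 3 cells must be {1,2,4}; 3 in 2 cells must be {1,2}.
The 19 across and the 3 down share only 2, so R1C3 = 2.
The 7 across and the 13 down share only 4, so R2C2 = 4.
R2C3 = 3 − 2 = 1 completes the 3 down.
R1C2 = 13 − 4 = 9 completes the 13 down.
R2C1 = 7 − 5 = 2 completes the 7 across.
R1C1 = 19 − 11 = 8 completes the 19 across.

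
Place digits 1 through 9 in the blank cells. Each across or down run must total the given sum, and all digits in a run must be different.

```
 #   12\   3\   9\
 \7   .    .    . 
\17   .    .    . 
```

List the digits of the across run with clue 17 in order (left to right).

8 2 7

7 in 3 cells must be {1,2,4}; 3 in 2 cells must be {1,2}.
The 7 across and the 12 down share only 4, so R1C1 = 4.
R2C1 = 12 − 4 = 8 completes the 12 down.
Given what's placed, R2C2 must be 2 to fit the 17 across and 3 down.
R2C3 = 17 − 10 = 7 completes the 17 across.
R1C2 = 3 − 2 = 1 completes the 3 down.
R1C3 = 7 − 5 = 2 completes the 7 across.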